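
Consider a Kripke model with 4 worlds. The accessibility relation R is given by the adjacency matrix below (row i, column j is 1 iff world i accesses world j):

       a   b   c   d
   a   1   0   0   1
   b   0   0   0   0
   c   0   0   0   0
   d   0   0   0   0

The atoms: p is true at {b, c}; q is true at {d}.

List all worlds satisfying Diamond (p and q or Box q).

a: successors {a, d}; p and q or Box q there: a:F, d:T. ✓
b: no successors, so Diamond (p and q or Box q) fails. ✗
c: no successors, so Diamond (p and q or Box q) fails. ✗
d: no successors, so Diamond (p and q or Box q) fails. ✗

{a}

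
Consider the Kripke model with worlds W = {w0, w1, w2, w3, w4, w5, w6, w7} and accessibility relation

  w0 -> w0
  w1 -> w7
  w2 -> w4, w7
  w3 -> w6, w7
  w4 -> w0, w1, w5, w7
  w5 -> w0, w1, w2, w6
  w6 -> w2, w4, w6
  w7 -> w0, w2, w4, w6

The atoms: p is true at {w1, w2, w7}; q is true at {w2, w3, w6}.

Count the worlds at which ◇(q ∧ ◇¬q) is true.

w0: successors {w0}; q ∧ ◇¬q there: w0:F. ✗
w1: successors {w7}; q ∧ ◇¬q there: w7:F. ✗
w2: successors {w4, w7}; q ∧ ◇¬q there: w4:F, w7:F. ✗
w3: successors {w6, w7}; q ∧ ◇¬q there: w6:T, w7:F. ✓
w4: successors {w0, w1, w5, w7}; q ∧ ◇¬q there: w0:F, w1:F, w5:F, w7:F. ✗
w5: successors {w0, w1, w2, w6}; q ∧ ◇¬q there: w0:F, w1:F, w2:T, w6:T. ✓
w6: successors {w2, w4, w6}; q ∧ ◇¬q there: w2:T, w4:F, w6:T. ✓
w7: successors {w0, w2, w4, w6}; q ∧ ◇¬q there: w0:F, w2:T, w4:F, w6:T. ✓
Satisfying worlds: {w3, w5, w6, w7}.

4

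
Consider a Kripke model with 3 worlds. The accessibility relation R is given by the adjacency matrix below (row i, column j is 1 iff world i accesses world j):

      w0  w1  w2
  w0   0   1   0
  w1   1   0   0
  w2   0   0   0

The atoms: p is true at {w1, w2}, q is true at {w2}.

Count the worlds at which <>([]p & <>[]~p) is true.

1

w0: successors {w1}; []p & <>[]~p there: w1:F. ✗
w1: successors {w0}; []p & <>[]~p there: w0:T. ✓
w2: no successors, so <>([]p & <>[]~p) fails. ✗
Satisfying worlds: {w1}.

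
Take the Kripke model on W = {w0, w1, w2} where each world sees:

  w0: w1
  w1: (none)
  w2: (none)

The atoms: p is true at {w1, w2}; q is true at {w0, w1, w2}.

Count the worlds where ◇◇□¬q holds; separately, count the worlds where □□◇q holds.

For ◇◇□¬q:
w0: successors {w1}; ◇□¬q there: w1:F. ✗
w1: no successors, so ◇◇□¬q fails. ✗
w2: no successors, so ◇◇□¬q fails. ✗
— 0 worlds.
For □□◇q:
w0: successors {w1}; □◇q there: w1:T. ✓
w1: no successors, so □□◇q holds vacuously. ✓
w2: no successors, so □□◇q holds vacuously. ✓
— 3 worlds.

0 and 3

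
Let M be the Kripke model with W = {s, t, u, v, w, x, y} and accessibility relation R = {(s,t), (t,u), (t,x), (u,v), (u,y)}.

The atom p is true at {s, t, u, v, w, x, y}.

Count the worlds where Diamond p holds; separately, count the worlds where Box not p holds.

3 and 4

For Diamond p:
s: successors {t}; p there: t:T. ✓
t: successors {u, x}; p there: u:T, x:T. ✓
u: successors {v, y}; p there: v:T, y:T. ✓
v: no successors, so Diamond p fails. ✗
w: no successors, so Diamond p fails. ✗
x: no successors, so Diamond p fails. ✗
y: no successors, so Diamond p fails. ✗
— 3 worlds.
For Box not p:
s: successors {t}; not p there: t:F. ✗
t: successors {u, x}; not p there: u:F, x:F. ✗
u: successors {v, y}; not p there: v:F, y:F. ✗
v: no successors, so Box not p holds vacuously. ✓
w: no successors, so Box not p holds vacuously. ✓
x: no successors, so Box not p holds vacuously. ✓
y: no successors, so Box not p holds vacuously. ✓
— 4 worlds.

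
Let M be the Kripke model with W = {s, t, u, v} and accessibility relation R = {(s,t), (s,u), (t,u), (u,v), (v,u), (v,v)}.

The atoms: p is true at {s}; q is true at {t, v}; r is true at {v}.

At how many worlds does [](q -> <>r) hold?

3

s: successors {t, u}; q -> <>r there: t:F, u:T. ✗
t: successors {u}; q -> <>r there: u:T. ✓
u: successors {v}; q -> <>r there: v:T. ✓
v: successors {u, v}; q -> <>r there: u:T, v:T. ✓
Satisfying worlds: {t, u, v}.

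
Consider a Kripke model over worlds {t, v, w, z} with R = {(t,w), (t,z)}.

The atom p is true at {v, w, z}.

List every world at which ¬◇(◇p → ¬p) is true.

t: ◇(◇p → ¬p) is T. ✗
v: ◇(◇p → ¬p) is F. ✓
w: ◇(◇p → ¬p) is F. ✓
z: ◇(◇p → ¬p) is F. ✓

{v, w, z}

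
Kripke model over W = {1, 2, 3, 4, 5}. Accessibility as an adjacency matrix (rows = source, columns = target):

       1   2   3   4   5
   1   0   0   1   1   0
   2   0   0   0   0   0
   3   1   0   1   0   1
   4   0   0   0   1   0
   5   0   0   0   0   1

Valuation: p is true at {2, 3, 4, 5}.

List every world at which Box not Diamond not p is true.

{2, 4, 5}

1: successors {3, 4}; not Diamond not p there: 3:F, 4:T. ✗
2: no successors, so Box not Diamond not p holds vacuously. ✓
3: successors {1, 3, 5}; not Diamond not p there: 1:T, 3:F, 5:T. ✗
4: successors {4}; not Diamond not p there: 4:T. ✓
5: successors {5}; not Diamond not p there: 5:T. ✓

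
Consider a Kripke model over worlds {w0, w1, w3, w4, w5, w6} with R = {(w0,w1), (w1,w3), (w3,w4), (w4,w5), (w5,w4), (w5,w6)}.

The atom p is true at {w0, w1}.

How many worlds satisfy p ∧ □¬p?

w0: p is T, □¬p is F. ✗
w1: p is T, □¬p is T. ✓
w3: p is F, □¬p is T. ✗
w4: p is F, □¬p is T. ✗
w5: p is F, □¬p is T. ✗
w6: p is F, □¬p is T. ✗
Satisfying worlds: {w1}.

1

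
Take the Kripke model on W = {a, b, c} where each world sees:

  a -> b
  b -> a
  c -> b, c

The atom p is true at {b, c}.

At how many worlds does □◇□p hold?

a: successors {b}; ◇□p there: b:T. ✓
b: successors {a}; ◇□p there: a:F. ✗
c: successors {b, c}; ◇□p there: b:T, c:T. ✓
Satisfying worlds: {a, c}.

2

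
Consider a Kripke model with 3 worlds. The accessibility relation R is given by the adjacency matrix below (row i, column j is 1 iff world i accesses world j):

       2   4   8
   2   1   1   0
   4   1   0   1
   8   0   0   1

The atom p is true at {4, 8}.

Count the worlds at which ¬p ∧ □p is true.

0

2: ¬p is T, □p is F. ✗
4: ¬p is F, □p is F. ✗
8: ¬p is F, □p is T. ✗
Satisfying worlds: ∅.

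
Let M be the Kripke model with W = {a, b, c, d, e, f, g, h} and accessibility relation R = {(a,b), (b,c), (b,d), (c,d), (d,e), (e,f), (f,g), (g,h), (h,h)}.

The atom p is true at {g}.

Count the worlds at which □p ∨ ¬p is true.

7

a: □p is F, ¬p is T. ✓
b: □p is F, ¬p is T. ✓
c: □p is F, ¬p is T. ✓
d: □p is F, ¬p is T. ✓
e: □p is F, ¬p is T. ✓
f: □p is T, ¬p is T. ✓
g: □p is F, ¬p is F. ✗
h: □p is F, ¬p is T. ✓
Satisfying worlds: {a, b, c, d, e, f, h}.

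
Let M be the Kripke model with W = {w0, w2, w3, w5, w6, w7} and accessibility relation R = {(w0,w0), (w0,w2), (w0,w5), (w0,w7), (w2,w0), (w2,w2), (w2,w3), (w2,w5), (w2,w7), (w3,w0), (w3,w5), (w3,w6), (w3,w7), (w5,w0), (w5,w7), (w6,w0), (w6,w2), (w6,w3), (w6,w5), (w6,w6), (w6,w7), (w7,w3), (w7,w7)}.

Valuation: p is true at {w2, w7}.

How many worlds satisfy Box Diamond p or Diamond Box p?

6

w0: Box Diamond p is T, Diamond Box p is F. ✓
w2: Box Diamond p is T, Diamond Box p is F. ✓
w3: Box Diamond p is T, Diamond Box p is F. ✓
w5: Box Diamond p is T, Diamond Box p is F. ✓
w6: Box Diamond p is T, Diamond Box p is F. ✓
w7: Box Diamond p is T, Diamond Box p is F. ✓
Satisfying worlds: {w0, w2, w3, w5, w6, w7}.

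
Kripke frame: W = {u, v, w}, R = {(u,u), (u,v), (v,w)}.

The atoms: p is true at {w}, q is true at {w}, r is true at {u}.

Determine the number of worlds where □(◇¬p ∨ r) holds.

1

u: successors {u, v}; ◇¬p ∨ r there: u:T, v:F. ✗
v: successors {w}; ◇¬p ∨ r there: w:F. ✗
w: no successors, so □(◇¬p ∨ r) holds vacuously. ✓
Satisfying worlds: {w}.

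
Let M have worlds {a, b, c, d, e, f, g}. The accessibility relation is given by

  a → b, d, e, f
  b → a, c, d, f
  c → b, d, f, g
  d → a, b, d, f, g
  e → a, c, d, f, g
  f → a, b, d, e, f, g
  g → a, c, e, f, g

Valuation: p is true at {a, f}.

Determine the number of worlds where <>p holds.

7

a: successors {b, d, e, f}; p there: b:F, d:F, e:F, f:T. ✓
b: successors {a, c, d, f}; p there: a:T, c:F, d:F, f:T. ✓
c: successors {b, d, f, g}; p there: b:F, d:F, f:T, g:F. ✓
d: successors {a, b, d, f, g}; p there: a:T, b:F, d:F, f:T, g:F. ✓
e: successors {a, c, d, f, g}; p there: a:T, c:F, d:F, f:T, g:F. ✓
f: successors {a, b, d, e, f, g}; p there: a:T, b:F, d:F, e:F, f:T, g:F. ✓
g: successors {a, c, e, f, g}; p there: a:T, c:F, e:F, f:T, g:F. ✓
Satisfying worlds: {a, b, c, d, e, f, g}.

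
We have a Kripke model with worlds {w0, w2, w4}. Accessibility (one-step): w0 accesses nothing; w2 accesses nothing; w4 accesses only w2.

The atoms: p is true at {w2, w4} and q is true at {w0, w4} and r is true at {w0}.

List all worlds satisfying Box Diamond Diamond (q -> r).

{w0, w2}

w0: no successors, so Box Diamond Diamond (q -> r) holds vacuously. ✓
w2: no successors, so Box Diamond Diamond (q -> r) holds vacuously. ✓
w4: successors {w2}; Diamond Diamond (q -> r) there: w2:F. ✗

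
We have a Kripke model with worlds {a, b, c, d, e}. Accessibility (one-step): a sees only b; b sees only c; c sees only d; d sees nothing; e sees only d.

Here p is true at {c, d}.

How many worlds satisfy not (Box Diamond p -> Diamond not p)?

2

a: Box Diamond p -> Diamond not p is T. ✗
b: Box Diamond p -> Diamond not p is F. ✓
c: Box Diamond p -> Diamond not p is T. ✗
d: Box Diamond p -> Diamond not p is F. ✓
e: Box Diamond p -> Diamond not p is T. ✗
Satisfying worlds: {b, d}.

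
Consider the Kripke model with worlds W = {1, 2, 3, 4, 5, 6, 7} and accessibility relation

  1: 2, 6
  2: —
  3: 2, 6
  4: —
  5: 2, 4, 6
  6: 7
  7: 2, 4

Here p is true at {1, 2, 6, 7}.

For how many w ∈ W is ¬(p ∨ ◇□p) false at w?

1: p ∨ ◇□p is T. ✗
2: p ∨ ◇□p is T. ✗
3: p ∨ ◇□p is T. ✗
4: p ∨ ◇□p is F. ✓
5: p ∨ ◇□p is T. ✗
6: p ∨ ◇□p is T. ✗
7: p ∨ ◇□p is T. ✗
Satisfying worlds: {4}.
So ¬(p ∨ ◇□p) fails at the other 6 worlds.

6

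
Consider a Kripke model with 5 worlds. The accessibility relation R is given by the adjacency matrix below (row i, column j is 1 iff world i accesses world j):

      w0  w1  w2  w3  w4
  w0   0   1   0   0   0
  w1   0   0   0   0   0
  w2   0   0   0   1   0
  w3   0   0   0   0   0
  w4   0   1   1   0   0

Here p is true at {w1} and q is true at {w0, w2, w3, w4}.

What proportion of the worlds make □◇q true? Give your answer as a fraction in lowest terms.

w0: successors {w1}; ◇q there: w1:F. ✗
w1: no successors, so □◇q holds vacuously. ✓
w2: successors {w3}; ◇q there: w3:F. ✗
w3: no successors, so □◇q holds vacuously. ✓
w4: successors {w1, w2}; ◇q there: w1:F, w2:T. ✗
That's 2 of 5 worlds, so 2/5.

2/5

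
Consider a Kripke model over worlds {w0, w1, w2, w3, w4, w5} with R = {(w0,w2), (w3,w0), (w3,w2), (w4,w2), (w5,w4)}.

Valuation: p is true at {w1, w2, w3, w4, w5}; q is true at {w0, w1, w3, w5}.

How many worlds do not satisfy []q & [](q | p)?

4

w0: []q is F, [](q | p) is T. ✗
w1: []q is T, [](q | p) is T. ✓
w2: []q is T, [](q | p) is T. ✓
w3: []q is F, [](q | p) is T. ✗
w4: []q is F, [](q | p) is T. ✗
w5: []q is F, [](q | p) is T. ✗
Satisfying worlds: {w1, w2}.
So []q & [](q | p) fails at the other 4 worlds.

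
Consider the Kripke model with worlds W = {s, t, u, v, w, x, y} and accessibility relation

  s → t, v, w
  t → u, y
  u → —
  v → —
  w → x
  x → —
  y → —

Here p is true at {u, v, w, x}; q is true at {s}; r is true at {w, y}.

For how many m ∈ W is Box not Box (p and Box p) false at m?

s: successors {t, v, w}; not Box (p and Box p) there: t:T, v:F, w:F. ✗
t: successors {u, y}; not Box (p and Box p) there: u:F, y:F. ✗
u: no successors, so Box not Box (p and Box p) holds vacuously. ✓
v: no successors, so Box not Box (p and Box p) holds vacuously. ✓
w: successors {x}; not Box (p and Box p) there: x:F. ✗
x: no successors, so Box not Box (p and Box p) holds vacuously. ✓
y: no successors, so Box not Box (p and Box p) holds vacuously. ✓
Satisfying worlds: {u, v, x, y}.
So Box not Box (p and Box p) fails at the other 3 worlds.

3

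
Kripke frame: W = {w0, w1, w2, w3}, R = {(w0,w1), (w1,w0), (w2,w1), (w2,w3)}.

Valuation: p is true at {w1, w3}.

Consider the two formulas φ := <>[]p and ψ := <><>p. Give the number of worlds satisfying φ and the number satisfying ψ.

2 and 1

For <>[]p:
w0: successors {w1}; []p there: w1:F. ✗
w1: successors {w0}; []p there: w0:T. ✓
w2: successors {w1, w3}; []p there: w1:F, w3:T. ✓
w3: no successors, so <>[]p fails. ✗
— 2 worlds.
For <><>p:
w0: successors {w1}; <>p there: w1:F. ✗
w1: successors {w0}; <>p there: w0:T. ✓
w2: successors {w1, w3}; <>p there: w1:F, w3:F. ✗
w3: no successors, so <><>p fails. ✗
— 1 world.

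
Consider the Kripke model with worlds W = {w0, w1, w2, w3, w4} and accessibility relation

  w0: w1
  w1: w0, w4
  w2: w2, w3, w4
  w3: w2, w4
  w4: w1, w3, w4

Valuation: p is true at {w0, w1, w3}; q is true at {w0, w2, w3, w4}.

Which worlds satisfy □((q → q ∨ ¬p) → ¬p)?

{w3}

w0: successors {w1}; (q → q ∨ ¬p) → ¬p there: w1:F. ✗
w1: successors {w0, w4}; (q → q ∨ ¬p) → ¬p there: w0:F, w4:T. ✗
w2: successors {w2, w3, w4}; (q → q ∨ ¬p) → ¬p there: w2:T, w3:F, w4:T. ✗
w3: successors {w2, w4}; (q → q ∨ ¬p) → ¬p there: w2:T, w4:T. ✓
w4: successors {w1, w3, w4}; (q → q ∨ ¬p) → ¬p there: w1:F, w3:F, w4:T. ✗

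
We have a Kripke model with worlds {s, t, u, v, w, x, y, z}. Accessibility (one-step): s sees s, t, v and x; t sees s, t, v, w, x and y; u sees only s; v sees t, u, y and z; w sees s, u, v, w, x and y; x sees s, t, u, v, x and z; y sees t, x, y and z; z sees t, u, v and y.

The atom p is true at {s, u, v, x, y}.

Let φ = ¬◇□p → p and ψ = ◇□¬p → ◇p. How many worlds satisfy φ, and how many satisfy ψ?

7 and 8

For ¬◇□p → p:
s: ¬◇□p is T, p is T. ✓
t: ¬◇□p is T, p is F. ✗
u: ¬◇□p is T, p is T. ✓
v: ¬◇□p is F, p is T. ✓
w: ¬◇□p is F, p is F. ✓
x: ¬◇□p is F, p is T. ✓
y: ¬◇□p is T, p is T. ✓
z: ¬◇□p is F, p is F. ✓
— 7 worlds.
For ◇□¬p → ◇p:
s: ◇□¬p is F, ◇p is T. ✓
t: ◇□¬p is F, ◇p is T. ✓
u: ◇□¬p is F, ◇p is T. ✓
v: ◇□¬p is F, ◇p is T. ✓
w: ◇□¬p is F, ◇p is T. ✓
x: ◇□¬p is F, ◇p is T. ✓
y: ◇□¬p is F, ◇p is T. ✓
z: ◇□¬p is F, ◇p is T. ✓
— 8 worlds.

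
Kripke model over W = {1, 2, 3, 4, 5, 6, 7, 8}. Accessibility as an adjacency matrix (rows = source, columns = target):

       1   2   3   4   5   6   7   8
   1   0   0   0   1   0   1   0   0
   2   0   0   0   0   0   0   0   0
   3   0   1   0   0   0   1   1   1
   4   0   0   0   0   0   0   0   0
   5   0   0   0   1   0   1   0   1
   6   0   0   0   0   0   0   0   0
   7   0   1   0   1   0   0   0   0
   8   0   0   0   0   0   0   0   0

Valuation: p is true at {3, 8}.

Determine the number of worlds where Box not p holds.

6

1: successors {4, 6}; not p there: 4:T, 6:T. ✓
2: no successors, so Box not p holds vacuously. ✓
3: successors {2, 6, 7, 8}; not p there: 2:T, 6:T, 7:T, 8:F. ✗
4: no successors, so Box not p holds vacuously. ✓
5: successors {4, 6, 8}; not p there: 4:T, 6:T, 8:F. ✗
6: no successors, so Box not p holds vacuously. ✓
7: successors {2, 4}; not p there: 2:T, 4:T. ✓
8: no successors, so Box not p holds vacuously. ✓
Satisfying worlds: {1, 2, 4, 6, 7, 8}.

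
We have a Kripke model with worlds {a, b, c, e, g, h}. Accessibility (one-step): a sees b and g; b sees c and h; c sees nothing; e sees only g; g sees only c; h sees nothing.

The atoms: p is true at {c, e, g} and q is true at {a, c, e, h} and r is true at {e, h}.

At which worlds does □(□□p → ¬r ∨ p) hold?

{a, c, e, g, h}

a: successors {b, g}; □□p → ¬r ∨ p there: b:T, g:T. ✓
b: successors {c, h}; □□p → ¬r ∨ p there: c:T, h:F. ✗
c: no successors, so □(□□p → ¬r ∨ p) holds vacuously. ✓
e: successors {g}; □□p → ¬r ∨ p there: g:T. ✓
g: successors {c}; □□p → ¬r ∨ p there: c:T. ✓
h: no successors, so □(□□p → ¬r ∨ p) holds vacuously. ✓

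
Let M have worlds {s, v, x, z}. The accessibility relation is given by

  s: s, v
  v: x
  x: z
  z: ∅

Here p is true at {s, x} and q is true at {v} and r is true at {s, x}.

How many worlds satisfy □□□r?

s: successors {s, v}; □□r there: s:F, v:F. ✗
v: successors {x}; □□r there: x:T. ✓
x: successors {z}; □□r there: z:T. ✓
z: no successors, so □□□r holds vacuously. ✓
Satisfying worlds: {v, x, z}.

3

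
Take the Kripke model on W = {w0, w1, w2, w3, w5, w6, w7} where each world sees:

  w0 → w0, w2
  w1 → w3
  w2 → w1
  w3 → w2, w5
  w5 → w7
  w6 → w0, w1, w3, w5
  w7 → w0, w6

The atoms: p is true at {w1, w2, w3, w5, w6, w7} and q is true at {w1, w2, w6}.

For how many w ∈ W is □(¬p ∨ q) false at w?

w0: successors {w0, w2}; ¬p ∨ q there: w0:T, w2:T. ✓
w1: successors {w3}; ¬p ∨ q there: w3:F. ✗
w2: successors {w1}; ¬p ∨ q there: w1:T. ✓
w3: successors {w2, w5}; ¬p ∨ q there: w2:T, w5:F. ✗
w5: successors {w7}; ¬p ∨ q there: w7:F. ✗
w6: successors {w0, w1, w3, w5}; ¬p ∨ q there: w0:T, w1:T, w3:F, w5:F. ✗
w7: successors {w0, w6}; ¬p ∨ q there: w0:T, w6:T. ✓
Satisfying worlds: {w0, w2, w7}.
So □(¬p ∨ q) fails at the other 4 worlds.

4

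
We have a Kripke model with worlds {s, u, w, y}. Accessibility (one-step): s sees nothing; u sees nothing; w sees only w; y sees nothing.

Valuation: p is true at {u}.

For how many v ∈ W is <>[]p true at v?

0

s: no successors, so <>[]p fails. ✗
u: no successors, so <>[]p fails. ✗
w: successors {w}; []p there: w:F. ✗
y: no successors, so <>[]p fails. ✗
Satisfying worlds: ∅.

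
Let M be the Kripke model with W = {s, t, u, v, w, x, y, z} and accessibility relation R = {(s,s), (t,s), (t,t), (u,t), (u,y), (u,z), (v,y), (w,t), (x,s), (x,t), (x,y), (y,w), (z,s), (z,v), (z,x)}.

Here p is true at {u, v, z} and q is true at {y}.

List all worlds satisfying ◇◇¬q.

s: successors {s}; ◇¬q there: s:T. ✓
t: successors {s, t}; ◇¬q there: s:T, t:T. ✓
u: successors {t, y, z}; ◇¬q there: t:T, y:T, z:T. ✓
v: successors {y}; ◇¬q there: y:T. ✓
w: successors {t}; ◇¬q there: t:T. ✓
x: successors {s, t, y}; ◇¬q there: s:T, t:T, y:T. ✓
y: successors {w}; ◇¬q there: w:T. ✓
z: successors {s, v, x}; ◇¬q there: s:T, v:F, x:T. ✓

{s, t, u, v, w, x, y, z}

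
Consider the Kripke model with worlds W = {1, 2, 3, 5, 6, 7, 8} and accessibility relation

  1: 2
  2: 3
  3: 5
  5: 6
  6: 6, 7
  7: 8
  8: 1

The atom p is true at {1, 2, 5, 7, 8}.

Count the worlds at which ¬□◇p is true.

2

1: □◇p is F. ✓
2: □◇p is T. ✗
3: □◇p is F. ✓
5: □◇p is T. ✗
6: □◇p is T. ✗
7: □◇p is T. ✗
8: □◇p is T. ✗
Satisfying worlds: {1, 3}.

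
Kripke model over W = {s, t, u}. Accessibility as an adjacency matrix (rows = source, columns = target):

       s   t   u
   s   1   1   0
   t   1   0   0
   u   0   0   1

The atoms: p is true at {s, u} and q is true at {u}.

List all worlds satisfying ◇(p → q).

s: successors {s, t}; p → q there: s:F, t:T. ✓
t: successors {s}; p → q there: s:F. ✗
u: successors {u}; p → q there: u:T. ✓

{s, u}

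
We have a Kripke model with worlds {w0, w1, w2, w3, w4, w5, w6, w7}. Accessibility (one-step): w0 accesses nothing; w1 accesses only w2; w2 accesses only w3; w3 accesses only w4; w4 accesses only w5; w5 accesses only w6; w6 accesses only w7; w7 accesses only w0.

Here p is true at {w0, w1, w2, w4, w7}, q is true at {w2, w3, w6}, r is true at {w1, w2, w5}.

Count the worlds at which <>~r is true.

5

w0: no successors, so <>~r fails. ✗
w1: successors {w2}; ~r there: w2:F. ✗
w2: successors {w3}; ~r there: w3:T. ✓
w3: successors {w4}; ~r there: w4:T. ✓
w4: successors {w5}; ~r there: w5:F. ✗
w5: successors {w6}; ~r there: w6:T. ✓
w6: successors {w7}; ~r there: w7:T. ✓
w7: successors {w0}; ~r there: w0:T. ✓
Satisfying worlds: {w2, w3, w5, w6, w7}.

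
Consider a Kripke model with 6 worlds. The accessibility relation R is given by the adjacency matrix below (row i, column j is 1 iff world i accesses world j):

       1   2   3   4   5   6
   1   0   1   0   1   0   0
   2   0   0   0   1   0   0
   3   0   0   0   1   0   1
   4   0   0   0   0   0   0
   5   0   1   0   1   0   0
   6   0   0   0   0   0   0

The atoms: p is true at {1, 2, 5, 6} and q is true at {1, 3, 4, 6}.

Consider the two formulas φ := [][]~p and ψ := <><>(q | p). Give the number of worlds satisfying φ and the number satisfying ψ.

For [][]~p:
1: successors {2, 4}; []~p there: 2:T, 4:T. ✓
2: successors {4}; []~p there: 4:T. ✓
3: successors {4, 6}; []~p there: 4:T, 6:T. ✓
4: no successors, so [][]~p holds vacuously. ✓
5: successors {2, 4}; []~p there: 2:T, 4:T. ✓
6: no successors, so [][]~p holds vacuously. ✓
— 6 worlds.
For <><>(q | p):
1: successors {2, 4}; <>(q | p) there: 2:T, 4:F. ✓
2: successors {4}; <>(q | p) there: 4:F. ✗
3: successors {4, 6}; <>(q | p) there: 4:F, 6:F. ✗
4: no successors, so <><>(q | p) fails. ✗
5: successors {2, 4}; <>(q | p) there: 2:T, 4:F. ✓
6: no successors, so <><>(q | p) fails. ✗
— 2 worlds.

6 and 2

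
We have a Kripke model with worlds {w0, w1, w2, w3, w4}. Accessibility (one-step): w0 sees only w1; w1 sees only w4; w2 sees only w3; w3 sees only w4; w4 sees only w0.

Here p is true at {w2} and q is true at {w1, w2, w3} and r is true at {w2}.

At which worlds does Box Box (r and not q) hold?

∅

w0: successors {w1}; Box (r and not q) there: w1:F. ✗
w1: successors {w4}; Box (r and not q) there: w4:F. ✗
w2: successors {w3}; Box (r and not q) there: w3:F. ✗
w3: successors {w4}; Box (r and not q) there: w4:F. ✗
w4: successors {w0}; Box (r and not q) there: w0:F. ✗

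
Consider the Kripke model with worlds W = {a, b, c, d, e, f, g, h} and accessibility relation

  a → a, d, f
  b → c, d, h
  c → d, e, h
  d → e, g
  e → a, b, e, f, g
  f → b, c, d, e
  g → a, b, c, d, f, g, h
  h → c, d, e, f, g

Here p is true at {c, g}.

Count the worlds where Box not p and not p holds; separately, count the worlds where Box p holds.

For Box not p and not p:
a: Box not p is T, not p is T. ✓
b: Box not p is F, not p is T. ✗
c: Box not p is T, not p is F. ✗
d: Box not p is F, not p is T. ✗
e: Box not p is F, not p is T. ✗
f: Box not p is F, not p is T. ✗
g: Box not p is F, not p is F. ✗
h: Box not p is F, not p is T. ✗
— 1 world.
For Box p:
a: successors {a, d, f}; p there: a:F, d:F, f:F. ✗
b: successors {c, d, h}; p there: c:T, d:F, h:F. ✗
c: successors {d, e, h}; p there: d:F, e:F, h:F. ✗
d: successors {e, g}; p there: e:F, g:T. ✗
e: successors {a, b, e, f, g}; p there: a:F, b:F, e:F, f:F, g:T. ✗
f: successors {b, c, d, e}; p there: b:F, c:T, d:F, e:F. ✗
g: successors {a, b, c, d, f, g, h}; p there: a:F, b:F, c:T, d:F, f:F, g:T, h:F. ✗
h: successors {c, d, e, f, g}; p there: c:T, d:F, e:F, f:F, g:T. ✗
— 0 worlds.

1 and 0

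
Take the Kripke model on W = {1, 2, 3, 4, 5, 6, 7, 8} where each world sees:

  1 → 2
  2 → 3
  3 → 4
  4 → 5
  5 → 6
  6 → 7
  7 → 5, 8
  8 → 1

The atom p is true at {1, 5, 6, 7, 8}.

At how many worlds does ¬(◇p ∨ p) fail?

1: ◇p ∨ p is T. ✗
2: ◇p ∨ p is F. ✓
3: ◇p ∨ p is F. ✓
4: ◇p ∨ p is T. ✗
5: ◇p ∨ p is T. ✗
6: ◇p ∨ p is T. ✗
7: ◇p ∨ p is T. ✗
8: ◇p ∨ p is T. ✗
Satisfying worlds: {2, 3}.
So ¬(◇p ∨ p) fails at the other 6 worlds.

6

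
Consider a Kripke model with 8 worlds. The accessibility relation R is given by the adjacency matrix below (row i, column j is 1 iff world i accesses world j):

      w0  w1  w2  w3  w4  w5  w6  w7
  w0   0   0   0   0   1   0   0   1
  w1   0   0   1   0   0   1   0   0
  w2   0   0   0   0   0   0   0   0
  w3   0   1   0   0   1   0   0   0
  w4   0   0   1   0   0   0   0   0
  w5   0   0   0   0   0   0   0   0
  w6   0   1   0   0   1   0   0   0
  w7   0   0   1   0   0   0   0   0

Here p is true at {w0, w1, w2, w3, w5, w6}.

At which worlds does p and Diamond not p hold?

{w0, w3, w6}

w0: p is T, Diamond not p is T. ✓
w1: p is T, Diamond not p is F. ✗
w2: p is T, Diamond not p is F. ✗
w3: p is T, Diamond not p is T. ✓
w4: p is F, Diamond not p is F. ✗
w5: p is T, Diamond not p is F. ✗
w6: p is T, Diamond not p is T. ✓
w7: p is F, Diamond not p is F. ✗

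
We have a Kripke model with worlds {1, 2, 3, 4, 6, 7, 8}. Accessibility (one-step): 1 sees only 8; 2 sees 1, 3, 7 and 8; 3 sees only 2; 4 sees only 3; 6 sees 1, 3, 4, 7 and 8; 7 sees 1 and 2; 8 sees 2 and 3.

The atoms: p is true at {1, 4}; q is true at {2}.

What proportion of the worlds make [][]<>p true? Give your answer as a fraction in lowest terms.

1/7

1: successors {8}; []<>p there: 8:F. ✗
2: successors {1, 3, 7, 8}; []<>p there: 1:F, 3:T, 7:F, 8:F. ✗
3: successors {2}; []<>p there: 2:F. ✗
4: successors {3}; []<>p there: 3:T. ✓
6: successors {1, 3, 4, 7, 8}; []<>p there: 1:F, 3:T, 4:F, 7:F, 8:F. ✗
7: successors {1, 2}; []<>p there: 1:F, 2:F. ✗
8: successors {2, 3}; []<>p there: 2:F, 3:T. ✗
That's 1 of 7 worlds, so 1/7.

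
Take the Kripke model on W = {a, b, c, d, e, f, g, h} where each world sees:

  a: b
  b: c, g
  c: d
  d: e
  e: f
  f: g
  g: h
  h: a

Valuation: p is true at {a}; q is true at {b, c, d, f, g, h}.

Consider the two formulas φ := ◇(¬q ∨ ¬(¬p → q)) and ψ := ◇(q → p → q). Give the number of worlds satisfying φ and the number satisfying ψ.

2 and 8

For ◇(¬q ∨ ¬(¬p → q)):
a: successors {b}; ¬q ∨ ¬(¬p → q) there: b:F. ✗
b: successors {c, g}; ¬q ∨ ¬(¬p → q) there: c:F, g:F. ✗
c: successors {d}; ¬q ∨ ¬(¬p → q) there: d:F. ✗
d: successors {e}; ¬q ∨ ¬(¬p → q) there: e:T. ✓
e: successors {f}; ¬q ∨ ¬(¬p → q) there: f:F. ✗
f: successors {g}; ¬q ∨ ¬(¬p → q) there: g:F. ✗
g: successors {h}; ¬q ∨ ¬(¬p → q) there: h:F. ✗
h: successors {a}; ¬q ∨ ¬(¬p → q) there: a:T. ✓
— 2 worlds.
For ◇(q → p → q):
a: successors {b}; q → p → q there: b:T. ✓
b: successors {c, g}; q → p → q there: c:T, g:T. ✓
c: successors {d}; q → p → q there: d:T. ✓
d: successors {e}; q → p → q there: e:T. ✓
e: successors {f}; q → p → q there: f:T. ✓
f: successors {g}; q → p → q there: g:T. ✓
g: successors {h}; q → p → q there: h:T. ✓
h: successors {a}; q → p → q there: a:T. ✓
— 8 worlds.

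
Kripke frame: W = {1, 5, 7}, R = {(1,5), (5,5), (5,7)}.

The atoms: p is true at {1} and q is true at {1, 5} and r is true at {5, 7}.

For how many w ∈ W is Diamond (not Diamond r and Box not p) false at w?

1: successors {5}; not Diamond r and Box not p there: 5:F. ✗
5: successors {5, 7}; not Diamond r and Box not p there: 5:F, 7:T. ✓
7: no successors, so Diamond (not Diamond r and Box not p) fails. ✗
Satisfying worlds: {5}.
So Diamond (not Diamond r and Box not p) fails at the other 2 worlds.

2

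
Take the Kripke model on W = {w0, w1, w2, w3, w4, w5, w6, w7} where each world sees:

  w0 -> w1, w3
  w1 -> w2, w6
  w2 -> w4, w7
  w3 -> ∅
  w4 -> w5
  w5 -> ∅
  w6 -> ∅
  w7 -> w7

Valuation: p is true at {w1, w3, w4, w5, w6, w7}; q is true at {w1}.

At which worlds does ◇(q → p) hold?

w0: successors {w1, w3}; q → p there: w1:T, w3:T. ✓
w1: successors {w2, w6}; q → p there: w2:T, w6:T. ✓
w2: successors {w4, w7}; q → p there: w4:T, w7:T. ✓
w3: no successors, so ◇(q → p) fails. ✗
w4: successors {w5}; q → p there: w5:T. ✓
w5: no successors, so ◇(q → p) fails. ✗
w6: no successors, so ◇(q → p) fails. ✗
w7: successors {w7}; q → p there: w7:T. ✓

{w0, w1, w2, w4, w7}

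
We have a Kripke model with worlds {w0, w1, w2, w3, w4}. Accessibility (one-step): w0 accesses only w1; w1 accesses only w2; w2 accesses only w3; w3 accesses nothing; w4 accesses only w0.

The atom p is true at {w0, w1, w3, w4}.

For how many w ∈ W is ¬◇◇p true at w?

w0: ◇◇p is F. ✓
w1: ◇◇p is T. ✗
w2: ◇◇p is F. ✓
w3: ◇◇p is F. ✓
w4: ◇◇p is T. ✗
Satisfying worlds: {w0, w2, w3}.

3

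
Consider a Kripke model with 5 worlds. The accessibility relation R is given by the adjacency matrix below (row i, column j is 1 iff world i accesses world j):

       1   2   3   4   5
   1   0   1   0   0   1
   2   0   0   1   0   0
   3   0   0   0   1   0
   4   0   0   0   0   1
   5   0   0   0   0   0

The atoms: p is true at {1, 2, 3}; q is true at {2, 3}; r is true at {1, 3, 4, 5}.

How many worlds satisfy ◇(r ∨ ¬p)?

4

1: successors {2, 5}; r ∨ ¬p there: 2:F, 5:T. ✓
2: successors {3}; r ∨ ¬p there: 3:T. ✓
3: successors {4}; r ∨ ¬p there: 4:T. ✓
4: successors {5}; r ∨ ¬p there: 5:T. ✓
5: no successors, so ◇(r ∨ ¬p) fails. ✗
Satisfying worlds: {1, 2, 3, 4}.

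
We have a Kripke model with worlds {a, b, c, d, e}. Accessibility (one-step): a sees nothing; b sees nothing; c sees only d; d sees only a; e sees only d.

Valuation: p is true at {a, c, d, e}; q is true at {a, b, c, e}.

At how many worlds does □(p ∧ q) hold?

a: no successors, so □(p ∧ q) holds vacuously. ✓
b: no successors, so □(p ∧ q) holds vacuously. ✓
c: successors {d}; p ∧ q there: d:F. ✗
d: successors {a}; p ∧ q there: a:T. ✓
e: successors {d}; p ∧ q there: d:F. ✗
Satisfying worlds: {a, b, d}.

3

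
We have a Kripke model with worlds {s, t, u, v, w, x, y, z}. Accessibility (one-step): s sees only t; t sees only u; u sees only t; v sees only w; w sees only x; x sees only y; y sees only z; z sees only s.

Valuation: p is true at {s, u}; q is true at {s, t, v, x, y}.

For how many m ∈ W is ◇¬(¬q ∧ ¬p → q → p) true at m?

s: successors {t}; ¬(¬q ∧ ¬p → q → p) there: t:F. ✗
t: successors {u}; ¬(¬q ∧ ¬p → q → p) there: u:F. ✗
u: successors {t}; ¬(¬q ∧ ¬p → q → p) there: t:F. ✗
v: successors {w}; ¬(¬q ∧ ¬p → q → p) there: w:F. ✗
w: successors {x}; ¬(¬q ∧ ¬p → q → p) there: x:F. ✗
x: successors {y}; ¬(¬q ∧ ¬p → q → p) there: y:F. ✗
y: successors {z}; ¬(¬q ∧ ¬p → q → p) there: z:F. ✗
z: successors {s}; ¬(¬q ∧ ¬p → q → p) there: s:F. ✗
Satisfying worlds: ∅.

0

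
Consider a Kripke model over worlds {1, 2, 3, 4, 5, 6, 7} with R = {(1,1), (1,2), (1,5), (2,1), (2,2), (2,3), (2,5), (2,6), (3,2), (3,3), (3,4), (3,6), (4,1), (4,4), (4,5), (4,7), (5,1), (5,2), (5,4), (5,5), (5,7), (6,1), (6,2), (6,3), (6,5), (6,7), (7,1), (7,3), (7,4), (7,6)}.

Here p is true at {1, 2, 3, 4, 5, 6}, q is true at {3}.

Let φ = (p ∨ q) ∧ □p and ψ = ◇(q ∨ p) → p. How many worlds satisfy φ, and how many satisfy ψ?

3 and 6

For (p ∨ q) ∧ □p:
1: p ∨ q is T, □p is T. ✓
2: p ∨ q is T, □p is T. ✓
3: p ∨ q is T, □p is T. ✓
4: p ∨ q is T, □p is F. ✗
5: p ∨ q is T, □p is F. ✗
6: p ∨ q is T, □p is F. ✗
7: p ∨ q is F, □p is T. ✗
— 3 worlds.
For ◇(q ∨ p) → p:
1: ◇(q ∨ p) is T, p is T. ✓
2: ◇(q ∨ p) is T, p is T. ✓
3: ◇(q ∨ p) is T, p is T. ✓
4: ◇(q ∨ p) is T, p is T. ✓
5: ◇(q ∨ p) is T, p is T. ✓
6: ◇(q ∨ p) is T, p is T. ✓
7: ◇(q ∨ p) is T, p is F. ✗
— 6 worlds.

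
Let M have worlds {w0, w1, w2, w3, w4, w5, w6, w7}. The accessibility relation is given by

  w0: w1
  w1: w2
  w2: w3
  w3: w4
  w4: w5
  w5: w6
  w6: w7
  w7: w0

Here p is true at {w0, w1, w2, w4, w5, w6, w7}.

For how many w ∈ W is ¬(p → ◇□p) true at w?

w0: p → ◇□p is T. ✗
w1: p → ◇□p is F. ✓
w2: p → ◇□p is T. ✗
w3: p → ◇□p is T. ✗
w4: p → ◇□p is T. ✗
w5: p → ◇□p is T. ✗
w6: p → ◇□p is T. ✗
w7: p → ◇□p is T. ✗
Satisfying worlds: {w1}.

1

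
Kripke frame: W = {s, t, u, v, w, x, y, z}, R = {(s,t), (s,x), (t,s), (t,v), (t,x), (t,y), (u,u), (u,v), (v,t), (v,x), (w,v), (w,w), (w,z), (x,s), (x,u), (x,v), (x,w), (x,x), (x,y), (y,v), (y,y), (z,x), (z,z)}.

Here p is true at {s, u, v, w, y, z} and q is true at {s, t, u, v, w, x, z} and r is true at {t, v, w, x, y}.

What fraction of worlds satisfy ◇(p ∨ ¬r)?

s: successors {t, x}; p ∨ ¬r there: t:F, x:F. ✗
t: successors {s, v, x, y}; p ∨ ¬r there: s:T, v:T, x:F, y:T. ✓
u: successors {u, v}; p ∨ ¬r there: u:T, v:T. ✓
v: successors {t, x}; p ∨ ¬r there: t:F, x:F. ✗
w: successors {v, w, z}; p ∨ ¬r there: v:T, w:T, z:T. ✓
x: successors {s, u, v, w, x, y}; p ∨ ¬r there: s:T, u:T, v:T, w:T, x:F, y:T. ✓
y: successors {v, y}; p ∨ ¬r there: v:T, y:T. ✓
z: successors {x, z}; p ∨ ¬r there: x:F, z:T. ✓
That's 6 of 8 worlds, so 6/8 = 3/4.

3/4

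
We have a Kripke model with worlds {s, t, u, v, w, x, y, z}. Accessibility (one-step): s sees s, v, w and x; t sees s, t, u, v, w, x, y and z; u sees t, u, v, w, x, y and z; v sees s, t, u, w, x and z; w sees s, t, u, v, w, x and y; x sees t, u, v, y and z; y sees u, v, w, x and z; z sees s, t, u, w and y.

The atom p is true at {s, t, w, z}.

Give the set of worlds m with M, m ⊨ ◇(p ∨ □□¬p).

s: successors {s, v, w, x}; p ∨ □□¬p there: s:T, v:F, w:T, x:F. ✓
t: successors {s, t, u, v, w, x, y, z}; p ∨ □□¬p there: s:T, t:T, u:F, v:F, w:T, x:F, y:F, z:T. ✓
u: successors {t, u, v, w, x, y, z}; p ∨ □□¬p there: t:T, u:F, v:F, w:T, x:F, y:F, z:T. ✓
v: successors {s, t, u, w, x, z}; p ∨ □□¬p there: s:T, t:T, u:F, w:T, x:F, z:T. ✓
w: successors {s, t, u, v, w, x, y}; p ∨ □□¬p there: s:T, t:T, u:F, v:F, w:T, x:F, y:F. ✓
x: successors {t, u, v, y, z}; p ∨ □□¬p there: t:T, u:F, v:F, y:F, z:T. ✓
y: successors {u, v, w, x, z}; p ∨ □□¬p there: u:F, v:F, w:T, x:F, z:T. ✓
z: successors {s, t, u, w, y}; p ∨ □□¬p there: s:T, t:T, u:F, w:T, y:F. ✓

{s, t, u, v, w, x, y, z}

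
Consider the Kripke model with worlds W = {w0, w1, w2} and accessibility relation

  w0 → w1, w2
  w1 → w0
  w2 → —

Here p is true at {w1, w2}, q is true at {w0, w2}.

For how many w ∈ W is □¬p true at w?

2

w0: successors {w1, w2}; ¬p there: w1:F, w2:F. ✗
w1: successors {w0}; ¬p there: w0:T. ✓
w2: no successors, so □¬p holds vacuously. ✓
Satisfying worlds: {w1, w2}.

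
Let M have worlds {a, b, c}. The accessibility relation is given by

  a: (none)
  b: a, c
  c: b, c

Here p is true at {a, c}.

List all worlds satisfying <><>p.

a: no successors, so <><>p fails. ✗
b: successors {a, c}; <>p there: a:F, c:T. ✓
c: successors {b, c}; <>p there: b:T, c:T. ✓

{b, c}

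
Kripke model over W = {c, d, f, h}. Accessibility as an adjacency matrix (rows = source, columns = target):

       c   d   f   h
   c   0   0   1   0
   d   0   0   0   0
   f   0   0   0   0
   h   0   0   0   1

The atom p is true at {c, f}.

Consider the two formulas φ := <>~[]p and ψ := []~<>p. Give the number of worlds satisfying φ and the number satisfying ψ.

1 and 4

For <>~[]p:
c: successors {f}; ~[]p there: f:F. ✗
d: no successors, so <>~[]p fails. ✗
f: no successors, so <>~[]p fails. ✗
h: successors {h}; ~[]p there: h:T. ✓
— 1 world.
For []~<>p:
c: successors {f}; ~<>p there: f:T. ✓
d: no successors, so []~<>p holds vacuously. ✓
f: no successors, so []~<>p holds vacuously. ✓
h: successors {h}; ~<>p there: h:T. ✓
— 4 worlds.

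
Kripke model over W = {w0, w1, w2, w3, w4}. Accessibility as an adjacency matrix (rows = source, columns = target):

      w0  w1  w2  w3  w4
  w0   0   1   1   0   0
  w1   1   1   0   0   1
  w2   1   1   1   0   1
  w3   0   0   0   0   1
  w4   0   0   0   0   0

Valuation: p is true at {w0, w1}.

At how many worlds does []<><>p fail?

3

w0: successors {w1, w2}; <><>p there: w1:T, w2:T. ✓
w1: successors {w0, w1, w4}; <><>p there: w0:T, w1:T, w4:F. ✗
w2: successors {w0, w1, w2, w4}; <><>p there: w0:T, w1:T, w2:T, w4:F. ✗
w3: successors {w4}; <><>p there: w4:F. ✗
w4: no successors, so []<><>p holds vacuously. ✓
Satisfying worlds: {w0, w4}.
So []<><>p fails at the other 3 worlds.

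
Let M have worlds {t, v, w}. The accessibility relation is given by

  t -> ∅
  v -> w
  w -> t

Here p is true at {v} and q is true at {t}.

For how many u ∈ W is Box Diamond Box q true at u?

2

t: no successors, so Box Diamond Box q holds vacuously. ✓
v: successors {w}; Diamond Box q there: w:T. ✓
w: successors {t}; Diamond Box q there: t:F. ✗
Satisfying worlds: {t, v}.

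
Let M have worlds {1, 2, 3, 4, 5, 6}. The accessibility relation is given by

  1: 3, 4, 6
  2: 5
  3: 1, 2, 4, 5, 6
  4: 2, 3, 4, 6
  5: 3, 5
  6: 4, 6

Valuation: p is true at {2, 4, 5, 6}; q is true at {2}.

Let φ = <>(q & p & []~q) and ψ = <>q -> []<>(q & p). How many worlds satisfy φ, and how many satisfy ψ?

2 and 4

For <>(q & p & []~q):
1: successors {3, 4, 6}; q & p & []~q there: 3:F, 4:F, 6:F. ✗
2: successors {5}; q & p & []~q there: 5:F. ✗
3: successors {1, 2, 4, 5, 6}; q & p & []~q there: 1:F, 2:T, 4:F, 5:F, 6:F. ✓
4: successors {2, 3, 4, 6}; q & p & []~q there: 2:T, 3:F, 4:F, 6:F. ✓
5: successors {3, 5}; q & p & []~q there: 3:F, 5:F. ✗
6: successors {4, 6}; q & p & []~q there: 4:F, 6:F. ✗
— 2 worlds.
For <>q -> []<>(q & p):
1: <>q is F, []<>(q & p) is F. ✓
2: <>q is F, []<>(q & p) is F. ✓
3: <>q is T, []<>(q & p) is F. ✗
4: <>q is T, []<>(q & p) is F. ✗
5: <>q is F, []<>(q & p) is F. ✓
6: <>q is F, []<>(q & p) is F. ✓
— 4 worlds.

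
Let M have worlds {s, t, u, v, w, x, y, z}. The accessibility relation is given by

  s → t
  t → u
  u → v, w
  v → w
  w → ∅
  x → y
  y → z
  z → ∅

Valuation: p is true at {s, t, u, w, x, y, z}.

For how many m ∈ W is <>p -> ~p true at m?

3

s: <>p is T, ~p is F. ✗
t: <>p is T, ~p is F. ✗
u: <>p is T, ~p is F. ✗
v: <>p is T, ~p is T. ✓
w: <>p is F, ~p is F. ✓
x: <>p is T, ~p is F. ✗
y: <>p is T, ~p is F. ✗
z: <>p is F, ~p is F. ✓
Satisfying worlds: {v, w, z}.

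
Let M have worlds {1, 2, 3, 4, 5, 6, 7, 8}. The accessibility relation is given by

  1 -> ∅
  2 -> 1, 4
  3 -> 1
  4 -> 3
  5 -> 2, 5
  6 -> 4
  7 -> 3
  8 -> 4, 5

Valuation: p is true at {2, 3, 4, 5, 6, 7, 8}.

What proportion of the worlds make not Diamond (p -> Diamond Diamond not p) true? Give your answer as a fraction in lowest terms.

1: Diamond (p -> Diamond Diamond not p) is F. ✓
2: Diamond (p -> Diamond Diamond not p) is T. ✗
3: Diamond (p -> Diamond Diamond not p) is T. ✗
4: Diamond (p -> Diamond Diamond not p) is F. ✓
5: Diamond (p -> Diamond Diamond not p) is T. ✗
6: Diamond (p -> Diamond Diamond not p) is T. ✗
7: Diamond (p -> Diamond Diamond not p) is F. ✓
8: Diamond (p -> Diamond Diamond not p) is T. ✗
That's 3 of 8 worlds, so 3/8.

3/8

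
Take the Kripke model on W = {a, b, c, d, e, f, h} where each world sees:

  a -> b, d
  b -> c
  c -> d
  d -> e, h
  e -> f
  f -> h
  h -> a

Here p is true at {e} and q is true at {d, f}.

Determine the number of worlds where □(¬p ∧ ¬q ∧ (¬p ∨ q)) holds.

a: successors {b, d}; ¬p ∧ ¬q ∧ (¬p ∨ q) there: b:T, d:F. ✗
b: successors {c}; ¬p ∧ ¬q ∧ (¬p ∨ q) there: c:T. ✓
c: successors {d}; ¬p ∧ ¬q ∧ (¬p ∨ q) there: d:F. ✗
d: successors {e, h}; ¬p ∧ ¬q ∧ (¬p ∨ q) there: e:F, h:T. ✗
e: successors {f}; ¬p ∧ ¬q ∧ (¬p ∨ q) there: f:F. ✗
f: successors {h}; ¬p ∧ ¬q ∧ (¬p ∨ q) there: h:T. ✓
h: successors {a}; ¬p ∧ ¬q ∧ (¬p ∨ q) there: a:T. ✓
Satisfying worlds: {b, f, h}.

3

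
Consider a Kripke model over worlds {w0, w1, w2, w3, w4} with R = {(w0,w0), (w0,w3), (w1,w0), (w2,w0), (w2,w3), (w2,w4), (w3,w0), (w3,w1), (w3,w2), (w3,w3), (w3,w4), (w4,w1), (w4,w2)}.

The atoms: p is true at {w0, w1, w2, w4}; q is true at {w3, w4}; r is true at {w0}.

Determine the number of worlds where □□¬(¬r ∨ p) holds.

w0: successors {w0, w3}; □¬(¬r ∨ p) there: w0:F, w3:F. ✗
w1: successors {w0}; □¬(¬r ∨ p) there: w0:F. ✗
w2: successors {w0, w3, w4}; □¬(¬r ∨ p) there: w0:F, w3:F, w4:F. ✗
w3: successors {w0, w1, w2, w3, w4}; □¬(¬r ∨ p) there: w0:F, w1:F, w2:F, w3:F, w4:F. ✗
w4: successors {w1, w2}; □¬(¬r ∨ p) there: w1:F, w2:F. ✗
Satisfying worlds: ∅.

0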